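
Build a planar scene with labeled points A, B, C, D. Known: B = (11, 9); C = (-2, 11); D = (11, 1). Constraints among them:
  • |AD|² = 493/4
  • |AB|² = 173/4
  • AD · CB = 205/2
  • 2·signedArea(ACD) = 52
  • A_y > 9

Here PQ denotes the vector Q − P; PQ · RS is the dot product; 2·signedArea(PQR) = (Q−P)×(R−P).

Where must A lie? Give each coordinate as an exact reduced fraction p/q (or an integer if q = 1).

1. A_x = 9/2  [AD · CB = 205/2 ∩ 2·signedArea(ACD) = 52]
2. A_y = 10  [AD · CB = 205/2 ∩ 2·signedArea(ACD) = 52]
   → A = (9/2, 10)

A = (9/2, 10)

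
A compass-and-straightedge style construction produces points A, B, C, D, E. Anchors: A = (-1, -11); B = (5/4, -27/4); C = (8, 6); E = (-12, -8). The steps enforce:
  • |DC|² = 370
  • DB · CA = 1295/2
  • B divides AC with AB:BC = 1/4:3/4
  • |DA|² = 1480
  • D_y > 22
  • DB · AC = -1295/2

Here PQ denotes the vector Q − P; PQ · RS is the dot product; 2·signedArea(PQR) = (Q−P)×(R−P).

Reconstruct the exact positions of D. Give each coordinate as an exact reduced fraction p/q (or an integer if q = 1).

D = (17, 23)

1. D_x = 17  [line 9·x + 17·y + -544 = 0 ∩ |DA|² = 1480]
2. D_y = 23  [line 9·x + 17·y + -544 = 0 ∩ |DA|² = 1480]
   → D = (17, 23)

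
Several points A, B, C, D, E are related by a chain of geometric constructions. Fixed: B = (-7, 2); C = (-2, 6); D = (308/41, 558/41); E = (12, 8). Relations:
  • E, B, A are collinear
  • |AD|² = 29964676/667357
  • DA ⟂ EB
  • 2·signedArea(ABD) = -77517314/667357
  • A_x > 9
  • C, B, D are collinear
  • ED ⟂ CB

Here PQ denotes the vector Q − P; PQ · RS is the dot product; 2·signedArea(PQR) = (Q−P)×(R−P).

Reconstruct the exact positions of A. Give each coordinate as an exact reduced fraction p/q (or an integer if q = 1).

A = (155120/16277, 117520/16277)

1. A_x = 155120/16277  [E, B, A are collinear ∩ DA ⟂ EB]
2. A_y = 117520/16277  [E, B, A are collinear ∩ DA ⟂ EB]
   → A = (155120/16277, 117520/16277)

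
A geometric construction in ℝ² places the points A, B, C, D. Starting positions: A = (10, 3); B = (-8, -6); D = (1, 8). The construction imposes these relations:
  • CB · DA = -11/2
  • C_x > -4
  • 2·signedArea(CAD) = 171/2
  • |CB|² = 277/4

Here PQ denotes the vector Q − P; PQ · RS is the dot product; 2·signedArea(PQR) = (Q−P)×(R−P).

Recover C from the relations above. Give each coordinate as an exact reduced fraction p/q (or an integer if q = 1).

1. C_x = -7/2  [2·signedArea(CAD) = 171/2 ∩ CB · DA = -11/2]
2. C_y = 1  [2·signedArea(CAD) = 171/2 ∩ CB · DA = -11/2]
   → C = (-7/2, 1)

C = (-7/2, 1)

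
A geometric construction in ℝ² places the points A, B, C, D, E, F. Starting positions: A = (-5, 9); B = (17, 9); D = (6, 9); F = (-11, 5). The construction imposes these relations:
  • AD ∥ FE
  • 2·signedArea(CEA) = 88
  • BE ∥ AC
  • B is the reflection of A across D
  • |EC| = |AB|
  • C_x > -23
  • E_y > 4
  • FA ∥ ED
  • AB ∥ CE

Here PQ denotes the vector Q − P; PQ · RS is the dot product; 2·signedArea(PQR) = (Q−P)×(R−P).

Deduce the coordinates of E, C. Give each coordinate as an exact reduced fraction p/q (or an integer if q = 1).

C = (-22, 5)
E = (0, 5)

1. E_x = 0  [FA ∥ ED ∩ AD ∥ FE]
2. E_y = 5  [FA ∥ ED ∩ AD ∥ FE]
   → E = (0, 5)
3. C_x = -22  [AB ∥ CE ∩ BE ∥ AC]
4. C_y = 5  [AB ∥ CE ∩ BE ∥ AC]
   → C = (-22, 5)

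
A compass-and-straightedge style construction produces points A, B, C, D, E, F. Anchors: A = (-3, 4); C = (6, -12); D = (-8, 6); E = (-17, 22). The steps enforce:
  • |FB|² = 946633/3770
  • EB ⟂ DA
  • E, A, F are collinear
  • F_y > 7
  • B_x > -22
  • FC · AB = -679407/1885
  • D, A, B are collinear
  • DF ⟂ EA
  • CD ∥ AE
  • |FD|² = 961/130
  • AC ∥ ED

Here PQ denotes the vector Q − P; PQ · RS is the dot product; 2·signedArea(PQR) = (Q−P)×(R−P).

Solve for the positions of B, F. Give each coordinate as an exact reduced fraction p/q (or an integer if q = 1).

1. B_x = -617/29  [D, A, B are collinear ∩ EB ⟂ DA]
2. B_y = 328/29  [D, A, B are collinear ∩ EB ⟂ DA]
   → B = (-617/29, 328/29)
3. F_x = -761/130  [E, A, F are collinear ∩ DF ⟂ EA]
4. F_y = 997/130  [E, A, F are collinear ∩ DF ⟂ EA]
   → F = (-761/130, 997/130)

B = (-617/29, 328/29)
F = (-761/130, 997/130)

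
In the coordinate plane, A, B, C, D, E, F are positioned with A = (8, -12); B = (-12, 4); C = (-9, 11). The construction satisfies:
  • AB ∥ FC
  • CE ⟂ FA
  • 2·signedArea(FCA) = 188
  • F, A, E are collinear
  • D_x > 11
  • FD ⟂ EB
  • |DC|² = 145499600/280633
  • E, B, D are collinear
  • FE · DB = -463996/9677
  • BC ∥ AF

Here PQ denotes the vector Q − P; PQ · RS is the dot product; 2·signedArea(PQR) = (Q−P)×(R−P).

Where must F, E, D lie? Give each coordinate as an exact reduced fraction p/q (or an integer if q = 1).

1. F_x = 11  [AB ∥ FC ∩ BC ∥ AF]
2. F_y = -5  [AB ∥ FC ∩ BC ∥ AF]
   → F = (11, -5)
3. E_x = 397/29  [F, A, E are collinear ∩ CE ⟂ FA]
4. E_y = 37/29  [F, A, E are collinear ∩ CE ⟂ FA]
   → E = (397/29, 37/29)
5. D_x = 3280039/280633  [E, B, D are collinear ∩ FD ⟂ EB]
6. D_y = 417615/280633  [E, B, D are collinear ∩ FD ⟂ EB]
   → D = (3280039/280633, 417615/280633)

D = (3280039/280633, 417615/280633)
E = (397/29, 37/29)
F = (11, -5)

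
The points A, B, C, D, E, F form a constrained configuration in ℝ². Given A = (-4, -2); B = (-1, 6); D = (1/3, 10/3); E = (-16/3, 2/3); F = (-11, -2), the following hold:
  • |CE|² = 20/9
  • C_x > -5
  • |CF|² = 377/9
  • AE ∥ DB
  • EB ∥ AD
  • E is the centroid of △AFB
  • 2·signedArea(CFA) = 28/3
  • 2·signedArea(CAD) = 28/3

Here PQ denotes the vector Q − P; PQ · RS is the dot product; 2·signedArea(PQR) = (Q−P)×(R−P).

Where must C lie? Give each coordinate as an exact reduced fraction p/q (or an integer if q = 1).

1. C_x = -14/3  [2·signedArea(CAD) = 28/3 ∩ 2·signedArea(CFA) = 28/3]
2. C_y = -2/3  [2·signedArea(CAD) = 28/3 ∩ 2·signedArea(CFA) = 28/3]
   → C = (-14/3, -2/3)

C = (-14/3, -2/3)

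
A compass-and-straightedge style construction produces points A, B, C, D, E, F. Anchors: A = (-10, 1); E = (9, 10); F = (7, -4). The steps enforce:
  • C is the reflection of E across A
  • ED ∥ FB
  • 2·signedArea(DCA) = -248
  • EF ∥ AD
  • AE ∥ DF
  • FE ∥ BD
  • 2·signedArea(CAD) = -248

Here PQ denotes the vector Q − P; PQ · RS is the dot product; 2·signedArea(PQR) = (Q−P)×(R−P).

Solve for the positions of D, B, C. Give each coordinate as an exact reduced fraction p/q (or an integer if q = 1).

B = (-14, -27)
C = (-29, -8)
D = (-12, -13)

1. D_x = -12  [AE ∥ DF ∩ EF ∥ AD]
2. D_y = -13  [AE ∥ DF ∩ EF ∥ AD]
   → D = (-12, -13)
3. B_x = -14  [FE ∥ BD ∩ ED ∥ FB]
4. B_y = -27  [FE ∥ BD ∩ ED ∥ FB]
   → B = (-14, -27)
5. C_x = -29  [C is the reflection of E across A]
6. C_y = -8  [C is the reflection of E across A]
   → C = (-29, -8)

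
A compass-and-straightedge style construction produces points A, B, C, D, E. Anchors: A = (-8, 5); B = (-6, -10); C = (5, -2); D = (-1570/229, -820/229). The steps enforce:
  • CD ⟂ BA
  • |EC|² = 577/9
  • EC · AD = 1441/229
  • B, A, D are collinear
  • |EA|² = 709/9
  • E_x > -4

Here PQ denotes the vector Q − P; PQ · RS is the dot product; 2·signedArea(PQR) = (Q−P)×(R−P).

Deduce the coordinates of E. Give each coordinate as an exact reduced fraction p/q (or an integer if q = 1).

E = (-3, -7/3)

1. E_x = -3  [line -262/229·x + 1965/229·y + 3799/229 = 0 ∩ |EA|² = 709/9]
2. E_y = -7/3  [line -262/229·x + 1965/229·y + 3799/229 = 0 ∩ |EA|² = 709/9]
   → E = (-3, -7/3)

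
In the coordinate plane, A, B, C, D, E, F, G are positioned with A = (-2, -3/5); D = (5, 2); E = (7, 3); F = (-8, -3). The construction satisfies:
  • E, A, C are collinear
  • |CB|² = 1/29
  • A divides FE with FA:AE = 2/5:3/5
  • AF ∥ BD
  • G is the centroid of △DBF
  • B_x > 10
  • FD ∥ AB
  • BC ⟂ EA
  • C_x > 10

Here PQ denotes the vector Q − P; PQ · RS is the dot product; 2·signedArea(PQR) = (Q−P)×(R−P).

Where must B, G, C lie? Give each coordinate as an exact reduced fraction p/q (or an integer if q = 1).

B = (11, 22/5)
C = (317/29, 663/145)
G = (8/3, 17/15)

1. B_x = 11  [AF ∥ BD ∩ FD ∥ AB]
2. B_y = 22/5  [AF ∥ BD ∩ FD ∥ AB]
   → B = (11, 22/5)
3. G_x = 8/3  [G is the centroid of △DBF]
4. G_y = 17/15  [G is the centroid of △DBF]
   → G = (8/3, 17/15)
5. C_x = 317/29  [E, A, C are collinear ∩ BC ⟂ EA]
6. C_y = 663/145  [E, A, C are collinear ∩ BC ⟂ EA]
   → C = (317/29, 663/145)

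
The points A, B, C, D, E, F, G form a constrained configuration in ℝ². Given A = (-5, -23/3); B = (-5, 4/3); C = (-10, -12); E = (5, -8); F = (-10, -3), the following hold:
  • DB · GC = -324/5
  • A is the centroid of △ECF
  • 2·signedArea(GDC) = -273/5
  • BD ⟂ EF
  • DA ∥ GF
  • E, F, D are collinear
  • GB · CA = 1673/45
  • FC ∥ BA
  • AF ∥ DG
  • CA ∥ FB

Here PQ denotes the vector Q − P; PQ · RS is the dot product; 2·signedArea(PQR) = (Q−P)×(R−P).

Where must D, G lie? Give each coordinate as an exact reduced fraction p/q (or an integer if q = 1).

D = (-34/5, -61/15)
G = (-59/5, 3/5)

1. D_x = -34/5  [E, F, D are collinear ∩ BD ⟂ EF]
2. D_y = -61/15  [E, F, D are collinear ∩ BD ⟂ EF]
   → D = (-34/5, -61/15)
3. G_x = -59/5  [DA ∥ GF ∩ AF ∥ DG]
4. G_y = 3/5  [DA ∥ GF ∩ AF ∥ DG]
   → G = (-59/5, 3/5)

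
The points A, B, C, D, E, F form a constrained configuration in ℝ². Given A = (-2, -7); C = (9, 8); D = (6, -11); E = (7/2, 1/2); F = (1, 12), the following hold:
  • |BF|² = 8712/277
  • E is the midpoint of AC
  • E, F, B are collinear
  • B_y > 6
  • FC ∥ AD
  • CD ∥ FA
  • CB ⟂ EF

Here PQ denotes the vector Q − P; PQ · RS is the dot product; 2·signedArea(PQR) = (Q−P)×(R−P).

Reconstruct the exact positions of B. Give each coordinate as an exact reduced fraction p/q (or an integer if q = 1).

B = (607/277, 1806/277)

1. B_x = 607/277  [E, F, B are collinear ∩ CB ⟂ EF]
2. B_y = 1806/277  [E, F, B are collinear ∩ CB ⟂ EF]
   → B = (607/277, 1806/277)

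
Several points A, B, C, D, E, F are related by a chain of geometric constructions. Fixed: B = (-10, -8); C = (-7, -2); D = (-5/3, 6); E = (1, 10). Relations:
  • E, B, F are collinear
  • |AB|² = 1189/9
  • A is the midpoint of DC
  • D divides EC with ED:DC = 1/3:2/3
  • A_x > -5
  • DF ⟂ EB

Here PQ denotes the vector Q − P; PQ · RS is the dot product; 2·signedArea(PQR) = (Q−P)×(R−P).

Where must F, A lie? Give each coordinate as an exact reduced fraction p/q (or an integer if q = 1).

1. F_x = -2009/1335  [E, B, F are collinear ∩ DF ⟂ EB]
2. F_y = 2626/445  [E, B, F are collinear ∩ DF ⟂ EB]
   → F = (-2009/1335, 2626/445)
3. A_x = -13/3  [A is the midpoint of DC]
4. A_y = 2  [A is the midpoint of DC]
   → A = (-13/3, 2)

A = (-13/3, 2)
F = (-2009/1335, 2626/445)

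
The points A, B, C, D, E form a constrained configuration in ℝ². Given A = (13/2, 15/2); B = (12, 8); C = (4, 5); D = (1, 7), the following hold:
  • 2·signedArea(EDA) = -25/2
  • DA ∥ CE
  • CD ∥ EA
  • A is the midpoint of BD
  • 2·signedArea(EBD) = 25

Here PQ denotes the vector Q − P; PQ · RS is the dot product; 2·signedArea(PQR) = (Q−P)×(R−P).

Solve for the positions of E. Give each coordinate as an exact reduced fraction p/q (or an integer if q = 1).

1. E_x = 19/2  [CD ∥ EA ∩ DA ∥ CE]
2. E_y = 11/2  [CD ∥ EA ∩ DA ∥ CE]
   → E = (19/2, 11/2)

E = (19/2, 11/2)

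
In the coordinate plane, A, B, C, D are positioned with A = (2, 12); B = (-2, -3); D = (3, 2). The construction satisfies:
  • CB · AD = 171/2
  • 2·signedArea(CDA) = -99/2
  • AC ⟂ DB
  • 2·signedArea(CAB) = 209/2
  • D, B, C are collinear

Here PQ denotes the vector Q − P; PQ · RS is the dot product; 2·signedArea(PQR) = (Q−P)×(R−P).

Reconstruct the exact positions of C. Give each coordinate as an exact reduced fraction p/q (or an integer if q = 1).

1. C_x = 15/2  [D, B, C are collinear ∩ AC ⟂ DB]
2. C_y = 13/2  [D, B, C are collinear ∩ AC ⟂ DB]
   → C = (15/2, 13/2)

C = (15/2, 13/2)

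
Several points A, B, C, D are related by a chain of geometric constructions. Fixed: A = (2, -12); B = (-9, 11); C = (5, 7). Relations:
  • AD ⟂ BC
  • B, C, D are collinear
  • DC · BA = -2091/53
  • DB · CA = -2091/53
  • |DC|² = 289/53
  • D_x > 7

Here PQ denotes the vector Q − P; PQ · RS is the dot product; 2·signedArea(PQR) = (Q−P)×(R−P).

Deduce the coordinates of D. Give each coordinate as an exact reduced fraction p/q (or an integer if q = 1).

D = (384/53, 337/53)

1. D_x = 384/53  [B, C, D are collinear ∩ AD ⟂ BC]
2. D_y = 337/53  [B, C, D are collinear ∩ AD ⟂ BC]
   → D = (384/53, 337/53)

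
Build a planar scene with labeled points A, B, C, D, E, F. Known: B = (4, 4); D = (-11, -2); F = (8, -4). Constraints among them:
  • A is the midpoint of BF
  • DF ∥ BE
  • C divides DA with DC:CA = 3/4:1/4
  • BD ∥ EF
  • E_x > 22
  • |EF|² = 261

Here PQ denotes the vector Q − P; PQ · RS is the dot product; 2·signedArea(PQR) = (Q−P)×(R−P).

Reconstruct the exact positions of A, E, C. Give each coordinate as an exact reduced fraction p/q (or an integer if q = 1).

A = (6, 0)
C = (7/4, -1/2)
E = (23, 2)

1. A_x = 6  [A is the midpoint of BF]
2. A_y = 0  [A is the midpoint of BF]
   → A = (6, 0)
3. E_x = 23  [BD ∥ EF ∩ DF ∥ BE]
4. E_y = 2  [BD ∥ EF ∩ DF ∥ BE]
   → E = (23, 2)
5. C_x = 7/4  [C divides DA with DC:CA = 3/4:1/4]
6. C_y = -1/2  [C divides DA with DC:CA = 3/4:1/4]
   → C = (7/4, -1/2)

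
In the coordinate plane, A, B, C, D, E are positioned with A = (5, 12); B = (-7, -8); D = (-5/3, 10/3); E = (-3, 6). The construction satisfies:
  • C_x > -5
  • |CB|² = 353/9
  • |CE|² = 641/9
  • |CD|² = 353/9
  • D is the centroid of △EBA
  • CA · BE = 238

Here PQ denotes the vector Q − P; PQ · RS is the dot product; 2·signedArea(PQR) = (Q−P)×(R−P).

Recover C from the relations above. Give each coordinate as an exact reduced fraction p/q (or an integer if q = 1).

C = (-13/3, -7/3)

1. C_x = -13/3  [line -4·x + -14·y + -50 = 0 ∩ |CB|² = 353/9]
2. C_y = -7/3  [line -4·x + -14·y + -50 = 0 ∩ |CB|² = 353/9]
   → C = (-13/3, -7/3)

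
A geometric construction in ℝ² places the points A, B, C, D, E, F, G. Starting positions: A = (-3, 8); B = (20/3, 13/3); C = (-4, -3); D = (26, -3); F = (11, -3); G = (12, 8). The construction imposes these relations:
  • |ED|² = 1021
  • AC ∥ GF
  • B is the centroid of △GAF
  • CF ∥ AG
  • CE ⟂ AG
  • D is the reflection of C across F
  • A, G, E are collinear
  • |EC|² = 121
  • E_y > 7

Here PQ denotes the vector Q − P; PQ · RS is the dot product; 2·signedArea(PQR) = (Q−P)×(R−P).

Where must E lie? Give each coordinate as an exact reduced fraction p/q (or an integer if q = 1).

E = (-4, 8)

1. E_x = -4  [A, G, E are collinear ∩ CE ⟂ AG]
2. E_y = 8  [A, G, E are collinear ∩ CE ⟂ AG]
   → E = (-4, 8)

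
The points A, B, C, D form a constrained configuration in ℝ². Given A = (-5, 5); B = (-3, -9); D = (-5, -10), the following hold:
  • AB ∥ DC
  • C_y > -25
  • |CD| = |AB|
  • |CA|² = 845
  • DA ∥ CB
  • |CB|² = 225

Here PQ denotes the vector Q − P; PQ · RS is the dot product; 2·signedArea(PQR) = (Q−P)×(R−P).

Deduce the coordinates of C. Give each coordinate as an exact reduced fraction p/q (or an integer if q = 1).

1. C_x = -3  [DA ∥ CB ∩ AB ∥ DC]
2. C_y = -24  [DA ∥ CB ∩ AB ∥ DC]
   → C = (-3, -24)

C = (-3, -24)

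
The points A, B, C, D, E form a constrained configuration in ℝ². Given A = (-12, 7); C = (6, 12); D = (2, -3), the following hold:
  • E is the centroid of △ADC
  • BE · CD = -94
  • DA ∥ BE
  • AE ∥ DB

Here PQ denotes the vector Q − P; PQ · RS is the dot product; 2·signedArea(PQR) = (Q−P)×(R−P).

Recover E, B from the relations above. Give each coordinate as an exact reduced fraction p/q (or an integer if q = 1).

B = (38/3, -14/3)
E = (-4/3, 16/3)

1. E_x = -4/3  [E is the centroid of △ADC]
2. E_y = 16/3  [E is the centroid of △ADC]
   → E = (-4/3, 16/3)
3. B_x = 38/3  [DA ∥ BE ∩ AE ∥ DB]
4. B_y = -14/3  [DA ∥ BE ∩ AE ∥ DB]
   → B = (38/3, -14/3)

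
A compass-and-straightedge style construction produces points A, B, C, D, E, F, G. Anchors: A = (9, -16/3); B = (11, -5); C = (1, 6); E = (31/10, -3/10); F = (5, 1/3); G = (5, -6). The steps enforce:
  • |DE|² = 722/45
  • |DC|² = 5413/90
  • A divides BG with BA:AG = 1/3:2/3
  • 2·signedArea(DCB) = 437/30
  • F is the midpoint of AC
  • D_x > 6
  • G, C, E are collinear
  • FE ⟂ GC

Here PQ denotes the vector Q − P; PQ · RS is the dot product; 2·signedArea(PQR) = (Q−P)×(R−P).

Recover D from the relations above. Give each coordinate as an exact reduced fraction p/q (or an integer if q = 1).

1. D_x = 69/10  [line 11·x + 10·y + -2567/30 = 0 ∩ |DE|² = 722/45]
2. D_y = 29/30  [line 11·x + 10·y + -2567/30 = 0 ∩ |DE|² = 722/45]
   → D = (69/10, 29/30)

D = (69/10, 29/30)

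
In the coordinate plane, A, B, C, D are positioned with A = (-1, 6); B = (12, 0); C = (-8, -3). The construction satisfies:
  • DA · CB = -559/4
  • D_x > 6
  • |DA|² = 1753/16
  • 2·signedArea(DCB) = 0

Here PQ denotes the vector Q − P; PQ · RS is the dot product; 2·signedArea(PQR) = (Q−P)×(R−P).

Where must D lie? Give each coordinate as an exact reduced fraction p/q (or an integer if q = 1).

D = (7, -3/4)

1. D_x = 7  [2·signedArea(DCB) = 0 ∩ DA · CB = -559/4]
2. D_y = -3/4  [2·signedArea(DCB) = 0 ∩ DA · CB = -559/4]
   → D = (7, -3/4)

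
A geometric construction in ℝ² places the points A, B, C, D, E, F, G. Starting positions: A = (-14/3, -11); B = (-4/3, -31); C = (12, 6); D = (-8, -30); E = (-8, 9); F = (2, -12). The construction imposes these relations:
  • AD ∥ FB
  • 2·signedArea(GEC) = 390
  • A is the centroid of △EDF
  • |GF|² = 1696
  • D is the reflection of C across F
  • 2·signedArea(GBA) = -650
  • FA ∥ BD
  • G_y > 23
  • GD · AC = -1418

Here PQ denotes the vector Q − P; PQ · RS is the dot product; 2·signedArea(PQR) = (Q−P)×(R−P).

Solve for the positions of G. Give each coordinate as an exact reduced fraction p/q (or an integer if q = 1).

1. G_x = 22  [2·signedArea(GEC) = 390 ∩ 2·signedArea(GBA) = -650]
2. G_y = 24  [2·signedArea(GEC) = 390 ∩ 2·signedArea(GBA) = -650]
   → G = (22, 24)

G = (22, 24)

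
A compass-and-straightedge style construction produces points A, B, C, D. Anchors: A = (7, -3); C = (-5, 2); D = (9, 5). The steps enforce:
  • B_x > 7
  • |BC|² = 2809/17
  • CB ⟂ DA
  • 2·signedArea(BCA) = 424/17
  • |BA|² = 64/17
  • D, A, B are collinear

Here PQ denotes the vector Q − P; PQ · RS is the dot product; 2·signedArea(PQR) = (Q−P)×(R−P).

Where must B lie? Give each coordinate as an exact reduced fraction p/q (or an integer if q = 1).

1. B_x = 127/17  [D, A, B are collinear ∩ CB ⟂ DA]
2. B_y = -19/17  [D, A, B are collinear ∩ CB ⟂ DA]
   → B = (127/17, -19/17)

B = (127/17, -19/17)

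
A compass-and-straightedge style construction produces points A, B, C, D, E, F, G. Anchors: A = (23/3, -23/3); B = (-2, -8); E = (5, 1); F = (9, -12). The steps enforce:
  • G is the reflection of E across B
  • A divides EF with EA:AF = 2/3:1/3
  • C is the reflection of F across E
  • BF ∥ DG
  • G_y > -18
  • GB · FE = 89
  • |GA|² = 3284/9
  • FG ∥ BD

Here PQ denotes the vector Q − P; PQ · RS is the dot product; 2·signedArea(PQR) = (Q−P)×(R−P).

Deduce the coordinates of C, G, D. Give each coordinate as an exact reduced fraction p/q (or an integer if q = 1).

C = (1, 14)
D = (-20, -13)
G = (-9, -17)

1. C_x = 1  [C is the reflection of F across E]
2. C_y = 14  [C is the reflection of F across E]
   → C = (1, 14)
3. G_x = -9  [G is the reflection of E across B]
4. G_y = -17  [G is the reflection of E across B]
   → G = (-9, -17)
5. D_x = -20  [BF ∥ DG ∩ FG ∥ BD]
6. D_y = -13  [BF ∥ DG ∩ FG ∥ BD]
   → D = (-20, -13)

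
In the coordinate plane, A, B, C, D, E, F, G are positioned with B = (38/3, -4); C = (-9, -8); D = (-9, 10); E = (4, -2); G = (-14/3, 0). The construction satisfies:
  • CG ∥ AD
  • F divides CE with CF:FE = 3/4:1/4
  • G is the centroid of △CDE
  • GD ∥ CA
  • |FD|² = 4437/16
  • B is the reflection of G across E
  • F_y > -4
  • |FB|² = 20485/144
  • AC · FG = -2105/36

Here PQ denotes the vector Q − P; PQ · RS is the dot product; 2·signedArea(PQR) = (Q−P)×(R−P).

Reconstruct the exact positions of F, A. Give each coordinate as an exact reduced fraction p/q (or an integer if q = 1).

A = (-40/3, 2)
F = (3/4, -7/2)

1. F_x = 3/4  [F divides CE with CF:FE = 3/4:1/4]
2. F_y = -7/2  [F divides CE with CF:FE = 3/4:1/4]
   → F = (3/4, -7/2)
3. A_x = -40/3  [CG ∥ AD ∩ GD ∥ CA]
4. A_y = 2  [CG ∥ AD ∩ GD ∥ CA]
   → A = (-40/3, 2)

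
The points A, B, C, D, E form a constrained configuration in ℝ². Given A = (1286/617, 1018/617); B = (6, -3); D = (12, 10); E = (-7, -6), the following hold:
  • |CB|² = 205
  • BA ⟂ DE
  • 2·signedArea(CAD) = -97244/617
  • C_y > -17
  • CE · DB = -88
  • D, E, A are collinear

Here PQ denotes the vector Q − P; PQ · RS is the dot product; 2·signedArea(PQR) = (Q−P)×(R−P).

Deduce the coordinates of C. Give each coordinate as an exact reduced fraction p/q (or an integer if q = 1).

1. C_x = 0  [2·signedArea(CAD) = -97244/617 ∩ CE · DB = -88]
2. C_y = -16  [2·signedArea(CAD) = -97244/617 ∩ CE · DB = -88]
   → C = (0, -16)

C = (0, -16)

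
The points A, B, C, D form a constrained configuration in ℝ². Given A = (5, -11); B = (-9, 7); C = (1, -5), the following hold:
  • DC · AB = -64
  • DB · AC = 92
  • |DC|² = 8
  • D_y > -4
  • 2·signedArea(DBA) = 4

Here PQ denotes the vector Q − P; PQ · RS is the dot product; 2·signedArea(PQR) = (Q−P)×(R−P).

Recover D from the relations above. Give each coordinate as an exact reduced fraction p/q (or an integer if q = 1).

1. D_x = -1  [DC · AB = -64 ∩ DB · AC = 92]
2. D_y = -3  [DC · AB = -64 ∩ DB · AC = 92]
   → D = (-1, -3)

D = (-1, -3)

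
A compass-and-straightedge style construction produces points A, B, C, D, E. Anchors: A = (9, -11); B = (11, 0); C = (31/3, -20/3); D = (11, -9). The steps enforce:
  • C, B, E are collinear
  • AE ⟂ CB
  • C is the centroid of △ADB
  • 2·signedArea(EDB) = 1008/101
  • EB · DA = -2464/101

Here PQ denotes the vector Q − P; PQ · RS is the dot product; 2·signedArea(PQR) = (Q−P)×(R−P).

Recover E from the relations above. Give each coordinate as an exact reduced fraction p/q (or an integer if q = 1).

1. E_x = 999/101  [C, B, E are collinear ∩ AE ⟂ CB]
2. E_y = -1120/101  [C, B, E are collinear ∩ AE ⟂ CB]
   → E = (999/101, -1120/101)

E = (999/101, -1120/101)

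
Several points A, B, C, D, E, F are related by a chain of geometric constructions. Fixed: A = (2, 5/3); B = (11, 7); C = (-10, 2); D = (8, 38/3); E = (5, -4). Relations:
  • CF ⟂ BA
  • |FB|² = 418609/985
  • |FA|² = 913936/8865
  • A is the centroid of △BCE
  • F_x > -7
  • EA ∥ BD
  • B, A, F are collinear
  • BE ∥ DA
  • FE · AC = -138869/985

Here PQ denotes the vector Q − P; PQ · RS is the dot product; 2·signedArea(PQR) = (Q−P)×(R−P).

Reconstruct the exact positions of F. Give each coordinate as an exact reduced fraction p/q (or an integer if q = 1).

1. F_x = -6634/985  [B, A, F are collinear ∩ CF ⟂ BA]
2. F_y = -3457/985  [B, A, F are collinear ∩ CF ⟂ BA]
   → F = (-6634/985, -3457/985)

F = (-6634/985, -3457/985)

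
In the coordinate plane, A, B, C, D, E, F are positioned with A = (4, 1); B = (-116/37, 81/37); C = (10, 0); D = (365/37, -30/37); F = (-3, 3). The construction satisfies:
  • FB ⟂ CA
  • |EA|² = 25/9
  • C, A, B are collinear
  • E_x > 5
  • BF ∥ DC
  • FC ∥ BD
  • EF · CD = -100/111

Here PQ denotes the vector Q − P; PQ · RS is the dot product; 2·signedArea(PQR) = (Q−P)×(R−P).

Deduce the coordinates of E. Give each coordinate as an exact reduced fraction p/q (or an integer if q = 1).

E = (619/111, 17/37)

1. E_x = 619/111  [line 5/37·x + 30/37·y + -125/111 = 0 ∩ |EA|² = 25/9]
2. E_y = 17/37  [line 5/37·x + 30/37·y + -125/111 = 0 ∩ |EA|² = 25/9]
   → E = (619/111, 17/37)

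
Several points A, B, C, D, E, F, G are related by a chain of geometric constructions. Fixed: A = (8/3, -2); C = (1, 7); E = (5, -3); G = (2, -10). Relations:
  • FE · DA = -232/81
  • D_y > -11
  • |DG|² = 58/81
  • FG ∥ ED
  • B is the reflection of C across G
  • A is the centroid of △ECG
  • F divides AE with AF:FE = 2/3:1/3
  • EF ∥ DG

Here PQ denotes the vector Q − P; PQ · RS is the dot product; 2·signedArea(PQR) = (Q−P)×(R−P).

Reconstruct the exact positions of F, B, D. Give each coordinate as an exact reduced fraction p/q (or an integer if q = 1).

B = (3, -27)
D = (25/9, -31/3)
F = (38/9, -8/3)

1. F_x = 38/9  [F divides AE with AF:FE = 2/3:1/3]
2. F_y = -8/3  [F divides AE with AF:FE = 2/3:1/3]
   → F = (38/9, -8/3)
3. B_x = 3  [B is the reflection of C across G]
4. B_y = -27  [B is the reflection of C across G]
   → B = (3, -27)
5. D_x = 25/9  [EF ∥ DG ∩ FG ∥ ED]
6. D_y = -31/3  [EF ∥ DG ∩ FG ∥ ED]
   → D = (25/9, -31/3)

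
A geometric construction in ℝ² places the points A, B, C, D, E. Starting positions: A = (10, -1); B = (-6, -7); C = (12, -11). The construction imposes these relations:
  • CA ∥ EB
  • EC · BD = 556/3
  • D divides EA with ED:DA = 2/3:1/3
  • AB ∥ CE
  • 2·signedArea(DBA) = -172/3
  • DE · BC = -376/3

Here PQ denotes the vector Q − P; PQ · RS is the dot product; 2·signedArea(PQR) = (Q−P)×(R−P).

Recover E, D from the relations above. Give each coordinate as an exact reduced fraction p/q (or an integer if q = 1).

D = (16/3, -19/3)
E = (-4, -17)

1. E_x = -4  [CA ∥ EB ∩ AB ∥ CE]
2. E_y = -17  [CA ∥ EB ∩ AB ∥ CE]
   → E = (-4, -17)
3. D_x = 16/3  [D divides EA with ED:DA = 2/3:1/3]
4. D_y = -19/3  [D divides EA with ED:DA = 2/3:1/3]
   → D = (16/3, -19/3)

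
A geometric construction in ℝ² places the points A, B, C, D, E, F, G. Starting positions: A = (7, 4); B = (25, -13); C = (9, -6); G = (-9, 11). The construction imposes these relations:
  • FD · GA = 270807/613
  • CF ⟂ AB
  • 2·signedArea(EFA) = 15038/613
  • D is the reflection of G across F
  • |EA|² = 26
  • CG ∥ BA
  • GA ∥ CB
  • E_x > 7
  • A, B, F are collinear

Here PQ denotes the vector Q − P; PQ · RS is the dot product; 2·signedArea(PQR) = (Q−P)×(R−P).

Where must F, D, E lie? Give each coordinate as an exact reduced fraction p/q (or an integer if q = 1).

1. F_x = 7999/613  [A, B, F are collinear ∩ CF ⟂ AB]
2. F_y = -1050/613  [A, B, F are collinear ∩ CF ⟂ AB]
   → F = (7999/613, -1050/613)
3. D_x = 21515/613  [D is the reflection of G across F]
4. D_y = -8843/613  [D is the reflection of G across F]
   → D = (21515/613, -8843/613)
5. E_x = 8  [line -3502/613·x + -3708/613·y + 24308/613 = 0 ∩ |EA|² = 26]
6. E_y = -1  [line -3502/613·x + -3708/613·y + 24308/613 = 0 ∩ |EA|² = 26]
   → E = (8, -1)

D = (21515/613, -8843/613)
E = (8, -1)
F = (7999/613, -1050/613)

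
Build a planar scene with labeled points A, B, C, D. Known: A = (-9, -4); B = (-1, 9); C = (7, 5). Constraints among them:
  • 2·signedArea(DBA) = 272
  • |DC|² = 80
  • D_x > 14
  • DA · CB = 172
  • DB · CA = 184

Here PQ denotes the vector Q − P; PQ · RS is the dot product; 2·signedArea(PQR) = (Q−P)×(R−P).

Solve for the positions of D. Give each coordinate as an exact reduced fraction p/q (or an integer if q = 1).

1. D_x = 15  [DB · CA = 184 ∩ DA · CB = 172]
2. D_y = 1  [DB · CA = 184 ∩ DA · CB = 172]
   → D = (15, 1)

D = (15, 1)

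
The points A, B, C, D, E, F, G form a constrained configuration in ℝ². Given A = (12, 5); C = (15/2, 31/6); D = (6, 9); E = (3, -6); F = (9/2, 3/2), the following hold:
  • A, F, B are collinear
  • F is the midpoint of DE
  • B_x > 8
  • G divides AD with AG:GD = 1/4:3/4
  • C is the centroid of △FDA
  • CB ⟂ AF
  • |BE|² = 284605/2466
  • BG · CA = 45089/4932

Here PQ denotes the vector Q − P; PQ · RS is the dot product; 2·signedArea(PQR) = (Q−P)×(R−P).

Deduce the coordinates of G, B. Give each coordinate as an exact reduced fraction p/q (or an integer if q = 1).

1. G_x = 21/2  [G divides AD with AG:GD = 1/4:3/4]
2. G_y = 6  [G divides AD with AG:GD = 1/4:3/4]
   → G = (21/2, 6)
3. B_x = 2293/274  [A, F, B are collinear ∩ CB ⟂ AF]
4. B_y = 2717/822  [A, F, B are collinear ∩ CB ⟂ AF]
   → B = (2293/274, 2717/822)

B = (2293/274, 2717/822)
G = (21/2, 6)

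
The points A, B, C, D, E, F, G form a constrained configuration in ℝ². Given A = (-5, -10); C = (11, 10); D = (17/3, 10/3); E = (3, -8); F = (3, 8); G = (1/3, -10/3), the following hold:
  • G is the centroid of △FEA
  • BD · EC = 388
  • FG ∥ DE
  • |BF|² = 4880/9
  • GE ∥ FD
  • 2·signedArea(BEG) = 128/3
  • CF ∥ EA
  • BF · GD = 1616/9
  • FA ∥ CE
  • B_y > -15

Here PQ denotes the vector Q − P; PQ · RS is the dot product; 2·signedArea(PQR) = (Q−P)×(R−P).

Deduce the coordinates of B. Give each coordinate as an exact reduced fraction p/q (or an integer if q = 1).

B = (-7/3, -44/3)

1. B_x = -7/3  [BD · EC = 388 ∩ 2·signedArea(BEG) = 128/3]
2. B_y = -44/3  [BD · EC = 388 ∩ 2·signedArea(BEG) = 128/3]
   → B = (-7/3, -44/3)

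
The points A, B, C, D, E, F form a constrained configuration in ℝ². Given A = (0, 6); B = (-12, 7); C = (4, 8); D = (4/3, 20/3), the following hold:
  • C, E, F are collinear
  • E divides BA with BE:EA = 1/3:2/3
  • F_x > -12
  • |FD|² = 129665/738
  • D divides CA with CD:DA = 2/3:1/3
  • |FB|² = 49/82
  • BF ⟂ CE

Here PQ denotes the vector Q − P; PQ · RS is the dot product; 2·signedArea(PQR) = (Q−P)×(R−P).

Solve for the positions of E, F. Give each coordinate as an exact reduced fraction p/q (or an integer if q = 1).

1. E_x = -8  [E divides BA with BE:EA = 1/3:2/3]
2. E_y = 20/3  [E divides BA with BE:EA = 1/3:2/3]
   → E = (-8, 20/3)
3. F_x = -977/82  [C, E, F are collinear ∩ BF ⟂ CE]
4. F_y = 511/82  [C, E, F are collinear ∩ BF ⟂ CE]
   → F = (-977/82, 511/82)

E = (-8, 20/3)
F = (-977/82, 511/82)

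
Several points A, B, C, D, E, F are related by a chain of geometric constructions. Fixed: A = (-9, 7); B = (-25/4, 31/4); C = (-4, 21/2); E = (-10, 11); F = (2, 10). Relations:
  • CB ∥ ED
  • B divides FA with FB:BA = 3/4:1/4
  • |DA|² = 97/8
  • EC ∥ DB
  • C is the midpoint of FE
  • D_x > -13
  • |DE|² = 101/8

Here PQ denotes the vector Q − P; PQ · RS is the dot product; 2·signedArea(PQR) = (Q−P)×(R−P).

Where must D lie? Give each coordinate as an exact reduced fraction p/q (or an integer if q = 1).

D = (-49/4, 33/4)

1. D_x = -49/4  [EC ∥ DB ∩ CB ∥ ED]
2. D_y = 33/4  [EC ∥ DB ∩ CB ∥ ED]
   → D = (-49/4, 33/4)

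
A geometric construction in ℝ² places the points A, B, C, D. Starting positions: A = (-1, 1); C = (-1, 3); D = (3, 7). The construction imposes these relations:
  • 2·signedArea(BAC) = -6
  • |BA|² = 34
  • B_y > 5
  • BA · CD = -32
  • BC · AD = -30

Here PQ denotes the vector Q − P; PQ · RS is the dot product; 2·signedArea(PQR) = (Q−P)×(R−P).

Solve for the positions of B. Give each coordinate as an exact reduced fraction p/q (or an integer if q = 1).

1. B_x = 2  [BA · CD = -32 ∩ 2·signedArea(BAC) = -6]
2. B_y = 6  [BA · CD = -32 ∩ 2·signedArea(BAC) = -6]
   → B = (2, 6)

B = (2, 6)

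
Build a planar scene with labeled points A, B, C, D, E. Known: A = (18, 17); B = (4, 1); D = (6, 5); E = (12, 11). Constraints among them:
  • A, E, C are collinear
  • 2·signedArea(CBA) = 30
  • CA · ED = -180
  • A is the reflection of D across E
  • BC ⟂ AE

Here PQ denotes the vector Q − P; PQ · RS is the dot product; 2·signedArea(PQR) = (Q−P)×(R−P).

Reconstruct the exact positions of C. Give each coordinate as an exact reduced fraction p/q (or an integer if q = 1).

1. C_x = 3  [A, E, C are collinear ∩ BC ⟂ AE]
2. C_y = 2  [A, E, C are collinear ∩ BC ⟂ AE]
   → C = (3, 2)

C = (3, 2)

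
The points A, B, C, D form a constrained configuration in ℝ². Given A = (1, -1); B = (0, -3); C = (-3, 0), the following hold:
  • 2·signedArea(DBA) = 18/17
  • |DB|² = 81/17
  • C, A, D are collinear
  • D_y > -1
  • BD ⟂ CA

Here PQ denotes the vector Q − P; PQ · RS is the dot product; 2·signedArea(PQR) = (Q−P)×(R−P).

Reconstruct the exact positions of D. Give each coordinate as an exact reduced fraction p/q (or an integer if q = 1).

D = (9/17, -15/17)

1. D_x = 9/17  [C, A, D are collinear ∩ BD ⟂ CA]
2. D_y = -15/17  [C, A, D are collinear ∩ BD ⟂ CA]
   → D = (9/17, -15/17)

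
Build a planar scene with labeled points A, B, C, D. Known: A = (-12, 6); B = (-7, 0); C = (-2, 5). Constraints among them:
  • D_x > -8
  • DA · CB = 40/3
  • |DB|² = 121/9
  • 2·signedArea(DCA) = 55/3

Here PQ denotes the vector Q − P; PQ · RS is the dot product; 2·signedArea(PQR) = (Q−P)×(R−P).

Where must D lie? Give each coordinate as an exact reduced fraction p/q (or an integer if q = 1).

1. D_x = -7  [DA · CB = 40/3 ∩ 2·signedArea(DCA) = 55/3]
2. D_y = 11/3  [DA · CB = 40/3 ∩ 2·signedArea(DCA) = 55/3]
   → D = (-7, 11/3)

D = (-7, 11/3)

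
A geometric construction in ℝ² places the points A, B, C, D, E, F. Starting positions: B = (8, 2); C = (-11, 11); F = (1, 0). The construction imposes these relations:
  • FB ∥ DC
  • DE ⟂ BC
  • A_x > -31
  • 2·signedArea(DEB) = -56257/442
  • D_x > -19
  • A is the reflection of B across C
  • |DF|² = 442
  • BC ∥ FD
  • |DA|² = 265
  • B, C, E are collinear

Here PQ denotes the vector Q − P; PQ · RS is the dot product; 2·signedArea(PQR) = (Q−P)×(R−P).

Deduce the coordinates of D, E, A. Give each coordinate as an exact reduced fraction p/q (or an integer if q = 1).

1. D_x = -18  [FB ∥ DC ∩ BC ∥ FD]
2. D_y = 9  [FB ∥ DC ∩ BC ∥ FD]
   → D = (-18, 9)
3. E_x = -7047/442  [B, C, E are collinear ∩ DE ⟂ BC]
4. E_y = 5897/442  [B, C, E are collinear ∩ DE ⟂ BC]
   → E = (-7047/442, 5897/442)
5. A_x = -30  [A is the reflection of B across C]
6. A_y = 20  [A is the reflection of B across C]
   → A = (-30, 20)

A = (-30, 20)
D = (-18, 9)
E = (-7047/442, 5897/442)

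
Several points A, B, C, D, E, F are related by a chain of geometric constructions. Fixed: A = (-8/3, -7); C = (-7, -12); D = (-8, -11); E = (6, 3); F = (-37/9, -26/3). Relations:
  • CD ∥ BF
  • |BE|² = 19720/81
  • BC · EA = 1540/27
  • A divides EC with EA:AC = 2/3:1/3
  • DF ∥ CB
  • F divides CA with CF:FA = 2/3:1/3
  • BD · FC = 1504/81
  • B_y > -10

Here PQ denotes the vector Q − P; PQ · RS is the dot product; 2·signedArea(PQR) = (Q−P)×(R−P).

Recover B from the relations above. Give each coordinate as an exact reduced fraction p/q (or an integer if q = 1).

B = (-28/9, -29/3)

1. B_x = -28/9  [CD ∥ BF ∩ DF ∥ CB]
2. B_y = -29/3  [CD ∥ BF ∩ DF ∥ CB]
   → B = (-28/9, -29/3)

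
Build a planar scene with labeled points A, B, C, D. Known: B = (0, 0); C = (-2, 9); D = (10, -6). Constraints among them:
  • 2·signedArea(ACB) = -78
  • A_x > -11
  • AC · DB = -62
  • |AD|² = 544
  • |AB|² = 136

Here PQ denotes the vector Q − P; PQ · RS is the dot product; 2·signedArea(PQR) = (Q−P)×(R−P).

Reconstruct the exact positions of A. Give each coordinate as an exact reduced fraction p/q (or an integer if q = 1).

1. A_x = -10  [2·signedArea(ACB) = -78 ∩ AC · DB = -62]
2. A_y = 6  [2·signedArea(ACB) = -78 ∩ AC · DB = -62]
   → A = (-10, 6)

A = (-10, 6)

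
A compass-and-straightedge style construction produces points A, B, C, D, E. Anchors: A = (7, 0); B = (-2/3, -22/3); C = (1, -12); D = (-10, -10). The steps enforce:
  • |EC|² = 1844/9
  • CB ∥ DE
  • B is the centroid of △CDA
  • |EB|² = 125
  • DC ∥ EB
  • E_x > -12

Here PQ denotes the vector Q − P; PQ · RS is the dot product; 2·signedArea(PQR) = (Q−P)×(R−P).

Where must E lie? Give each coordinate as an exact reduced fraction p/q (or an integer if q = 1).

1. E_x = -35/3  [DC ∥ EB ∩ CB ∥ DE]
2. E_y = -16/3  [DC ∥ EB ∩ CB ∥ DE]
   → E = (-35/3, -16/3)

E = (-35/3, -16/3)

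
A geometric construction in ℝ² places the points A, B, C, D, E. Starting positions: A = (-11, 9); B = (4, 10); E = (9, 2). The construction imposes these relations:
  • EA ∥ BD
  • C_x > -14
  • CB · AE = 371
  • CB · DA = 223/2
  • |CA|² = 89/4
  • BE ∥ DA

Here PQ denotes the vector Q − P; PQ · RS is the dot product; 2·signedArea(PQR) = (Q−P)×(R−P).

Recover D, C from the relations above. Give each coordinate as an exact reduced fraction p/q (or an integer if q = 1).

1. D_x = -16  [BE ∥ DA ∩ EA ∥ BD]
2. D_y = 17  [BE ∥ DA ∩ EA ∥ BD]
   → D = (-16, 17)
3. C_x = -27/2  [CB · DA = 223/2 ∩ CB · AE = 371]
4. C_y = 13  [CB · DA = 223/2 ∩ CB · AE = 371]
   → C = (-27/2, 13)

C = (-27/2, 13)
D = (-16, 17)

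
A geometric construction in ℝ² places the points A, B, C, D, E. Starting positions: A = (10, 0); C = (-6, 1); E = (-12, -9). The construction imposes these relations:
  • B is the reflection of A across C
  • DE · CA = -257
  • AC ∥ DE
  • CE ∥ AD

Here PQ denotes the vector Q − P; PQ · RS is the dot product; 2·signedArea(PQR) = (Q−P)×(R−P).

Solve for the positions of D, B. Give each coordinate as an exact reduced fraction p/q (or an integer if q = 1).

1. D_x = 4  [AC ∥ DE ∩ CE ∥ AD]
2. D_y = -10  [AC ∥ DE ∩ CE ∥ AD]
   → D = (4, -10)
3. B_x = -22  [B is the reflection of A across C]
4. B_y = 2  [B is the reflection of A across C]
   → B = (-22, 2)

B = (-22, 2)
D = (4, -10)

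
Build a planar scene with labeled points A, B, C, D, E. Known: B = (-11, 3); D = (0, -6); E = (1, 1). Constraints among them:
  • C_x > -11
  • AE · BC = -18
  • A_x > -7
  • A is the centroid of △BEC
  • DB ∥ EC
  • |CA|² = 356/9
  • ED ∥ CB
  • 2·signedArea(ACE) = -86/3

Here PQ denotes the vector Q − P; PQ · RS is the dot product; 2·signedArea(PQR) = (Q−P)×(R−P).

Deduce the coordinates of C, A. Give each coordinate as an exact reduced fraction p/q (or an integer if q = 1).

1. C_x = -10  [ED ∥ CB ∩ DB ∥ EC]
2. C_y = 10  [ED ∥ CB ∩ DB ∥ EC]
   → C = (-10, 10)
3. A_x = -20/3  [A is the centroid of △BEC]
4. A_y = 14/3  [A is the centroid of △BEC]
   → A = (-20/3, 14/3)

A = (-20/3, 14/3)
C = (-10, 10)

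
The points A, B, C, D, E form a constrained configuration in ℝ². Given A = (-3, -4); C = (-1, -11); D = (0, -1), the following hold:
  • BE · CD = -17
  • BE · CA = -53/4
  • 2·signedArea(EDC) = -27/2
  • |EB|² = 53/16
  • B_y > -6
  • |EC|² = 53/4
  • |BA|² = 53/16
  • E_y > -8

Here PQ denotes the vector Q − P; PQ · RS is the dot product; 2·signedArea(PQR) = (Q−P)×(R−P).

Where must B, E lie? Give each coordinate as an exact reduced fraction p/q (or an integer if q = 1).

1. E_x = -2  [line 10·x + -1·y + 25/2 = 0 ∩ |EC|² = 53/4]
2. E_y = -15/2  [line 10·x + -1·y + 25/2 = 0 ∩ |EC|² = 53/4]
   → E = (-2, -15/2)
3. B_x = -5/2  [BE · CA = -53/4 ∩ BE · CD = -17]
4. B_y = -23/4  [BE · CA = -53/4 ∩ BE · CD = -17]
   → B = (-5/2, -23/4)

B = (-5/2, -23/4)
E = (-2, -15/2)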